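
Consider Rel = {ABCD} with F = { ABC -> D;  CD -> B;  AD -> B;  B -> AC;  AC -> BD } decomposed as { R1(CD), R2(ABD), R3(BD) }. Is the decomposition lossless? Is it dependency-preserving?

lossy and not dependency-preserving

Lossless test (chase): Rows 2 and 3 agree on B; apply B→AC and equate their AC entries. No row becomes fully distinguished — the join is lossy.
Dependency preservation: the restricted closure of {CD} across the fragments never reaches {B}, so CD → B cannot be enforced without a join — not preserved.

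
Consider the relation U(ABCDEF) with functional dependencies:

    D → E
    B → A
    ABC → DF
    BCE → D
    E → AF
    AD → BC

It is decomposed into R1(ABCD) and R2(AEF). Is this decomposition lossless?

Common attributes: R1 ∩ R2 = {A}.
No dependency enlarges {A}, so (A)⁺ = {A}.
The closure contains neither all of R1 = {ABCD} nor all of R2 = {AEF}, so the common attributes are not a superkey of either fragment. The join is lossy.

No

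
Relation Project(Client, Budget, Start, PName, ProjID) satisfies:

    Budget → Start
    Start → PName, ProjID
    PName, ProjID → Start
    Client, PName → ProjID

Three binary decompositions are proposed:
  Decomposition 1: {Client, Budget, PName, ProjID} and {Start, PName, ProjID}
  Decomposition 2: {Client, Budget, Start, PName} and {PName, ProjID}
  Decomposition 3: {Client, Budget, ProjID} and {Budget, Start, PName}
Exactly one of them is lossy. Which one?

Decomposition 2

Decomposition 1: common = {PName, ProjID}, closure = {Start, PName, ProjID} → lossless.
Decomposition 2: common = {PName}, closure = {PName} → lossy.
Decomposition 3: common = {Budget}, closure = {Budget, Start, PName, ProjID} → lossless.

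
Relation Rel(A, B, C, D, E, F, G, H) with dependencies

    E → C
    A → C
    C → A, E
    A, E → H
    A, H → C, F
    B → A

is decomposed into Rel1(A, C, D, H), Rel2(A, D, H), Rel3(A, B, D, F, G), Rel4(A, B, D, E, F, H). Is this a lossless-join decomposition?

Chase test. Columns are A, B, C, D, E, F, G, H; row i has aⱼ where attribute j ∈ Reli, else bᵢⱼ.
Initial tableau (one row per fragment):
  row 1: a1 b12 a3 a4 b15 b16 b17 a8
  row 2: a1 b22 b23 a4 b25 b26 b27 a8
  row 3: a1 a2 b33 a4 b35 a6 a7 b38
  row 4: a1 a2 b43 a4 a5 a6 b47 a8
Rows 1 and 2 agree on A; apply A→C and equate their C entries.
Rows 1 and 3 agree on A; apply A→C and equate their C entries.
Rows 1 and 4 agree on A; apply A→C and equate their C entries.
Rows 1 and 2 agree on C; apply C→A, E and equate their A, E entries.
Rows 1 and 3 agree on C; apply C→A, E and equate their A, E entries.
Rows 1 and 4 agree on C; apply C→A, E and equate their A, E entries.
Rows 1 and 3 agree on A, E; apply A, E→H and equate their H entries.
Rows 1 and 2 agree on A, H; apply A, H→C, F and equate their C, F entries.
Rows 1 and 3 agree on A, H; apply A, H→C, F and equate their C, F entries.
Row 3 is now all distinguished symbols — the join is lossless.

Yes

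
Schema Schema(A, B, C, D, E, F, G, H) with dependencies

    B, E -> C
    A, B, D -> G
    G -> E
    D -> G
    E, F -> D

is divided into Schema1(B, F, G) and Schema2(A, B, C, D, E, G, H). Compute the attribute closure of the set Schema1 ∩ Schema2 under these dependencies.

Schema1 ∩ Schema2 = {B, G}.
G → E applies, adding E
B, E → C applies, adding C
Closure: {B, C, E, G}.

B, C, E, G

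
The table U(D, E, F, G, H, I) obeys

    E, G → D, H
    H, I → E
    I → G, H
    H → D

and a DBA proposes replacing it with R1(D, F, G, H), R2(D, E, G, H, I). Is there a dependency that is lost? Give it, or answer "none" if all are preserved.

none

E, G → D, H lies within R2.
H, I → E lies within R2.
I → G, H lies within R2.
H → D lies within R1.
Every dependency is enforceable on the fragments, so the decomposition is dependency-preserving.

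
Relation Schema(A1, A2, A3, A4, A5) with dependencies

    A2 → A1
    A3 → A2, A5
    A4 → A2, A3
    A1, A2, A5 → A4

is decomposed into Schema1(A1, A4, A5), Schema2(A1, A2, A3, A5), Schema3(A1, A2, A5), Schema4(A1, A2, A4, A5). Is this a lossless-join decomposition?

Yes

Chase test. Columns are A1, A2, A3, A4, A5; row i has aⱼ where attribute j ∈ Schemai, else bᵢⱼ.
Initial tableau (one row per fragment):
  row 1: a1 b12 b13 a4 a5
  row 2: a1 a2 a3 b24 a5
  row 3: a1 a2 b33 b34 a5
  row 4: a1 a2 b43 a4 a5
Rows 1 and 4 agree on A4; apply A4→A2, A3 and equate their A2, A3 entries.
Rows 1 and 2 agree on A1, A2, A5; apply A1, A2, A5→A4 and equate their A4 entries.
Rows 1 and 3 agree on A1, A2, A5; apply A1, A2, A5→A4 and equate their A4 entries.
Rows 1 and 2 agree on A4; apply A4→A2, A3 and equate their A2, A3 entries.
Rows 1 and 3 agree on A4; apply A4→A2, A3 and equate their A2, A3 entries.
Row 1 is now all distinguished symbols — the join is lossless.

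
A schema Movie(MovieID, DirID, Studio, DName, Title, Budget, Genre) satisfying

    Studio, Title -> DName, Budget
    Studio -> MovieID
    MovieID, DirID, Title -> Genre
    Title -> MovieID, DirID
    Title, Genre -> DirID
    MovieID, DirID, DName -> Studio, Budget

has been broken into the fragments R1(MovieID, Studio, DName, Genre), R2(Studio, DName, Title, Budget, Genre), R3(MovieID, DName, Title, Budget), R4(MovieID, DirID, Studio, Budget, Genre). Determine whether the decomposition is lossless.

Chase test. Columns are MovieID, DirID, Studio, DName, Title, Budget, Genre; row i has aⱼ where attribute j ∈ Ri, else bᵢⱼ.
Initial tableau (one row per fragment):
  row 1: a1 b12 a3 a4 b15 b16 a7
  row 2: b21 b22 a3 a4 a5 a6 a7
  row 3: a1 b32 b33 a4 a5 a6 b37
  row 4: a1 a2 a3 b44 b45 a6 a7
Rows 1 and 2 agree on Studio; apply Studio→MovieID and equate their MovieID entries.
Rows 2 and 3 agree on Title; apply Title→MovieID, DirID and equate their MovieID, DirID entries.
Rows 2 and 3 agree on MovieID, DirID, DName; apply MovieID, DirID, DName→Studio, Budget and equate their Studio, Budget entries.
Rows 2 and 3 agree on MovieID, DirID, Title; apply MovieID, DirID, Title→Genre and equate their Genre entries.
No row becomes fully distinguished — the join is lossy.

No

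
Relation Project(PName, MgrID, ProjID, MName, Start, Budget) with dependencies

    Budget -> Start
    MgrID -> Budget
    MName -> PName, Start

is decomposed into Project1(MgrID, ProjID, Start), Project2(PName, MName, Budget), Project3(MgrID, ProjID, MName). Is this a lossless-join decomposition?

No

Chase test. Columns are PName, MgrID, ProjID, MName, Start, Budget; row i has aⱼ where attribute j ∈ Projecti, else bᵢⱼ.
Initial tableau (one row per fragment):
  row 1: b11 a2 a3 b14 a5 b16
  row 2: a1 b22 b23 a4 b25 a6
  row 3: b31 a2 a3 a4 b35 b36
Rows 1 and 3 agree on MgrID; apply MgrID→Budget and equate their Budget entries.
Rows 2 and 3 agree on MName; apply MName→PName, Start and equate their PName, Start entries.
Rows 1 and 3 agree on Budget; apply Budget→Start and equate their Start entries.
No row becomes fully distinguished — the join is lossy.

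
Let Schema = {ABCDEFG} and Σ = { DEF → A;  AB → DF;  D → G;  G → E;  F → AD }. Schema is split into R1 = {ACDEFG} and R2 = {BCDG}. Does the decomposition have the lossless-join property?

No

Common attributes: R1 ∩ R2 = {CDG}.
Closure of {CDG}: G → E applies, adding E. So (CDG)⁺ = {CDEG}.
The closure contains neither all of R1 = {ACDEFG} nor all of R2 = {BCDG}, so the common attributes are not a superkey of either fragment. The join is lossy.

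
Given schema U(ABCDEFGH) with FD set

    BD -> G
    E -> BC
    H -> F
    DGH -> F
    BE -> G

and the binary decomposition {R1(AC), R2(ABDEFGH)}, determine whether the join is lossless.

Common attributes: R1 ∩ R2 = {A}.
No dependency enlarges {A}, so (A)⁺ = {A}.
The closure contains neither all of R1 = {AC} nor all of R2 = {ABDEFGH}, so the common attributes are not a superkey of either fragment. The join is lossy.

No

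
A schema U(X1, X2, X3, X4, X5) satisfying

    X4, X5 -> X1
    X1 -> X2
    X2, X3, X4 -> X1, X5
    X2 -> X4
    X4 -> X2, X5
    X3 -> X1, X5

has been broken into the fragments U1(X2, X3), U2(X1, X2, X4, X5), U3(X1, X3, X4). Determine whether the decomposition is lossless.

Yes

Chase test. Columns are X1, X2, X3, X4, X5; row i has aⱼ where attribute j ∈ Ui, else bᵢⱼ.
Initial tableau (one row per fragment):
  row 1: b11 a2 a3 b14 b15
  row 2: a1 a2 b23 a4 a5
  row 3: a1 b32 a3 a4 b35
Rows 2 and 3 agree on X1; apply X1→X2 and equate their X2 entries.
Rows 1 and 2 agree on X2; apply X2→X4 and equate their X4 entries.
Rows 1 and 2 agree on X4; apply X4→X2, X5 and equate their X2, X5 entries.
Rows 1 and 3 agree on X4; apply X4→X2, X5 and equate their X2, X5 entries.
Rows 1 and 3 agree on X3; apply X3→X1, X5 and equate their X1, X5 entries.
Row 1 is now all distinguished symbols — the join is lossless.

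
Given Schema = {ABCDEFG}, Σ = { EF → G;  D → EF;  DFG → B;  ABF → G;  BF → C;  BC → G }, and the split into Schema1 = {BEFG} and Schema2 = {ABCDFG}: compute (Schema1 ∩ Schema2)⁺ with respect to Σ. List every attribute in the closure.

Schema1 ∩ Schema2 = {BFG}.
BF → C applies, adding C
Closure: {BCFG}.

BCFG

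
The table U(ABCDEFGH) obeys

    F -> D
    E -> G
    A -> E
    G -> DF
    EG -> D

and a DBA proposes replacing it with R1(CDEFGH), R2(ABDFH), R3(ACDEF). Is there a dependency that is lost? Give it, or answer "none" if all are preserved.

F → D lies within R1.
E → G lies within R1.
A → E lies within R3.
G → DF lies within R1.
EG → D lies within R1.
Every dependency is enforceable on the fragments, so the decomposition is dependency-preserving.

none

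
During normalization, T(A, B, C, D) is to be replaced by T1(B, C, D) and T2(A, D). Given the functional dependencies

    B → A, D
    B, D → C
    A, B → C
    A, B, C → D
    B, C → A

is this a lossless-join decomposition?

No

Common attributes: T1 ∩ T2 = {D}.
No dependency enlarges {D}, so (D)⁺ = {D}.
The closure contains neither all of T1 = {B, C, D} nor all of T2 = {A, D}, so the common attributes are not a superkey of either fragment. The join is lossy.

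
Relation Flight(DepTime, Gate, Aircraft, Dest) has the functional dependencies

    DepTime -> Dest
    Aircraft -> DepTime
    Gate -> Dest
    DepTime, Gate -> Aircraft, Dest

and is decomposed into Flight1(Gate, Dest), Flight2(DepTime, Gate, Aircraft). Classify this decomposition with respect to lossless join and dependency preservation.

Lossless test: (Gate)⁺ = {Gate, Dest}, which contains all of one fragment — lossless.
Dependency preservation: the restricted closure of {DepTime} across the fragments never reaches {Dest}, so DepTime → Dest cannot be enforced without a join — not preserved.

lossless but not dependency-preserving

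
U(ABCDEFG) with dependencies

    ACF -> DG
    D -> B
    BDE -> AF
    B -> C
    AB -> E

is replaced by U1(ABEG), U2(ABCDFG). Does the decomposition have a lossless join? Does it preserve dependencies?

lossless but not dependency-preserving

Lossless test: (ABG)⁺ = {ABCEG}, which contains all of one fragment — lossless.
Dependency preservation: the restricted closure of {BDE} across the fragments never reaches {AF}, so BDE → AF cannot be enforced without a join — not preserved.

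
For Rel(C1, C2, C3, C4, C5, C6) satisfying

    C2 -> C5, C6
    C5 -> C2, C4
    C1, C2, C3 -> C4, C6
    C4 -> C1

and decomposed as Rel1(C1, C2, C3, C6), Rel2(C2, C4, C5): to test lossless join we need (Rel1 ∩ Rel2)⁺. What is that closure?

C1, C2, C4, C5, C6

Rel1 ∩ Rel2 = {C2}.
C2 → C5, C6 applies, adding C5, C6
C5 → C2, C4 applies, adding C4
C4 → C1 applies, adding C1
Closure: {C1, C2, C4, C5, C6}.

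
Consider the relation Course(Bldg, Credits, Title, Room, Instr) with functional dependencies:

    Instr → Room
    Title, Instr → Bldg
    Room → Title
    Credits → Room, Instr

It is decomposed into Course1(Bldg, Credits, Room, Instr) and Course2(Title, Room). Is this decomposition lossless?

Common attributes: Course1 ∩ Course2 = {Room}.
Closure of {Room}: Room → Title applies, adding Title. So (Room)⁺ = {Title, Room}.
This closure contains every attribute of Course2, so Course1 ∩ Course2 → Course2. The join is lossless.

Yes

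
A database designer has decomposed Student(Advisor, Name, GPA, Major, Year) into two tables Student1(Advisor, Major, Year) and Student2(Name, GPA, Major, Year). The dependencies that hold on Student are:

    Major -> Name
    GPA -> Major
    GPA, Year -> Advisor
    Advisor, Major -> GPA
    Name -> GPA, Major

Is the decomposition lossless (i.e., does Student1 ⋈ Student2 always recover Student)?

Common attributes: Student1 ∩ Student2 = {Major, Year}.
Closure of {Major, Year}: Major → Name applies, adding Name; Name → GPA, Major applies, adding GPA; GPA, Year → Advisor applies, adding Advisor. So (Major, Year)⁺ = {Advisor, Name, GPA, Major, Year}.
This closure contains every attribute of Student1, so Student1 ∩ Student2 → Student1. The join is lossless.

Yes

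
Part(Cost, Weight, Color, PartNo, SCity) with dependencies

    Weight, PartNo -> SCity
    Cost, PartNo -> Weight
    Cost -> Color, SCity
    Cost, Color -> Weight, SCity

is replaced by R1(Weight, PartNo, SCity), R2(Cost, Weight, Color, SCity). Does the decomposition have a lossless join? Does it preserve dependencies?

lossy but dependency-preserving

Lossless test: (Weight, SCity)⁺ = {Weight, SCity}, which is a superkey of neither fragment — lossy.
Dependency preservation: Cost, PartNo → Weight is not contained in any single fragment, but the restricted closure of its left-hand side across the fragments still reaches the right-hand side; the remaining FDs each lie inside some fragment. All dependencies are preserved.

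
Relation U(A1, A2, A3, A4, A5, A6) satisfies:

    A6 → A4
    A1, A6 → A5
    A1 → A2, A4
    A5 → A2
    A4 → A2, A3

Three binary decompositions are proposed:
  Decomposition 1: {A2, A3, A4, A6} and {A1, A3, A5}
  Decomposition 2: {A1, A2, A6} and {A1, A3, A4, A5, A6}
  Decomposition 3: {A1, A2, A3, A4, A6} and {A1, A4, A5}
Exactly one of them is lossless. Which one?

Decomposition 1: common = {A3}, closure = {A3} → lossy.
Decomposition 2: common = {A1, A6}, closure = {A1, A2, A3, A4, A5, A6} → lossless.
Decomposition 3: common = {A1, A4}, closure = {A1, A2, A3, A4} → lossy.

Decomposition 2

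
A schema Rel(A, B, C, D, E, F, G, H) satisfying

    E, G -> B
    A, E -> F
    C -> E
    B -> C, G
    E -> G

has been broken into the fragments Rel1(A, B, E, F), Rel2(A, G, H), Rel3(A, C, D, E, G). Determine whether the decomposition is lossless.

Chase test. Columns are A, B, C, D, E, F, G, H; row i has aⱼ where attribute j ∈ Reli, else bᵢⱼ.
Initial tableau (one row per fragment):
  row 1: a1 a2 b13 b14 a5 a6 b17 b18
  row 2: a1 b22 b23 b24 b25 b26 a7 a8
  row 3: a1 b32 a3 a4 a5 b36 a7 b38
Rows 1 and 3 agree on A, E; apply A, E→F and equate their F entries.
Rows 1 and 3 agree on E; apply E→G and equate their G entries.
Rows 1 and 3 agree on E, G; apply E, G→B and equate their B entries.
Rows 1 and 3 agree on B; apply B→C, G and equate their C, G entries.
No row becomes fully distinguished — the join is lossy.

No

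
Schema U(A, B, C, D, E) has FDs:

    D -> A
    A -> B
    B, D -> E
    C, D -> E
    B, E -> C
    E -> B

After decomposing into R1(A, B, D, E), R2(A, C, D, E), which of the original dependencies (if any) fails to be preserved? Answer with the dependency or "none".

D → A lies within R1.
A → B lies within R1.
B, D → E lies within R1.
C, D → E lies within R2.
B, E → C: restricted closure across fragments reaches C.
E → B lies within R1.
Every dependency is enforceable on the fragments, so the decomposition is dependency-preserving.

none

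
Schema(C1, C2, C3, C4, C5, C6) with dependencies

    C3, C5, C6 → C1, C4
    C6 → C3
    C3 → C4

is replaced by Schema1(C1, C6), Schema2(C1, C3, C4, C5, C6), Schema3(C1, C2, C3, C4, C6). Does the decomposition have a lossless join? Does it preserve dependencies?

Lossless test (chase): Rows 1 and 2 agree on C6; apply C6→C3 and equate their C3 entries. Rows 1 and 2 agree on C3; apply C3→C4 and equate their C4 entries. No row becomes fully distinguished — the join is lossy.
Dependency preservation: every FD's attributes lie within a single fragment, so each can be enforced locally — preserved.

lossy but dependency-preserving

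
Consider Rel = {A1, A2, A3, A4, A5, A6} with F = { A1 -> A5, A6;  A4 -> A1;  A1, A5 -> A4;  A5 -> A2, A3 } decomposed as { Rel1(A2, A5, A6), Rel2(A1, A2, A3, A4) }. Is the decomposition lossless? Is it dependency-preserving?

Lossless test: (A2)⁺ = {A2}, which is a superkey of neither fragment — lossy.
Dependency preservation: the restricted closure of {A1} across the fragments never reaches {A5, A6}, so A1 → A5, A6 cannot be enforced without a join — not preserved.

lossy and not dependency-preserving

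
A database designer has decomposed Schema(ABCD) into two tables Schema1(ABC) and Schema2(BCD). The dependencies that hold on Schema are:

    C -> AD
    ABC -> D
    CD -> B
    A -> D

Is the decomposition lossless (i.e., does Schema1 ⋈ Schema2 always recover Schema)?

Common attributes: Schema1 ∩ Schema2 = {BC}.
Closure of {BC}: C → AD applies, adding AD. So (BC)⁺ = {ABCD}.
This closure contains every attribute of Schema1, so Schema1 ∩ Schema2 → Schema1. The join is lossless.

Yes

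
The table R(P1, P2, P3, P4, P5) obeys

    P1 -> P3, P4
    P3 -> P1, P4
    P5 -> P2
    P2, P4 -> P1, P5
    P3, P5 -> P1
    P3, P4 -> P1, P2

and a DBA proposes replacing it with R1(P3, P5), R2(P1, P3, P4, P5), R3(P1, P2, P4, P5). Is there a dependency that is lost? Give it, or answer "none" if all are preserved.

none

P1 → P3, P4 lies within R2.
P3 → P1, P4 lies within R2.
P5 → P2 lies within R3.
P2, P4 → P1, P5 lies within R3.
P3, P5 → P1 lies within R2.
P3, P4 → P1, P2: restricted closure across fragments reaches P1, P2.
Every dependency is enforceable on the fragments, so the decomposition is dependency-preserving.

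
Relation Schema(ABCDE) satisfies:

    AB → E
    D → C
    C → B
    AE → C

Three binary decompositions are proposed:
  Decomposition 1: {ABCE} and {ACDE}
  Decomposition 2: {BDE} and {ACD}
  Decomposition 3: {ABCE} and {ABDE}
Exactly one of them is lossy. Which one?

Decomposition 1: common = {ACE}, closure = {ABCE} → lossless.
Decomposition 2: common = {D}, closure = {BCD} → lossy.
Decomposition 3: common = {ABE}, closure = {ABCE} → lossless.

Decomposition 2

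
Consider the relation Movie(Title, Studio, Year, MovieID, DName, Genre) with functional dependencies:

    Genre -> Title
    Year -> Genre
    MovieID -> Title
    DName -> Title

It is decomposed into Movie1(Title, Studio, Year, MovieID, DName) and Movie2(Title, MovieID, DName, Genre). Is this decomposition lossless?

No

Common attributes: Movie1 ∩ Movie2 = {Title, MovieID, DName}.
No dependency enlarges {Title, MovieID, DName}, so (Title, MovieID, DName)⁺ = {Title, MovieID, DName}.
The closure contains neither all of Movie1 = {Title, Studio, Year, MovieID, DName} nor all of Movie2 = {Title, MovieID, DName, Genre}, so the common attributes are not a superkey of either fragment. The join is lossy.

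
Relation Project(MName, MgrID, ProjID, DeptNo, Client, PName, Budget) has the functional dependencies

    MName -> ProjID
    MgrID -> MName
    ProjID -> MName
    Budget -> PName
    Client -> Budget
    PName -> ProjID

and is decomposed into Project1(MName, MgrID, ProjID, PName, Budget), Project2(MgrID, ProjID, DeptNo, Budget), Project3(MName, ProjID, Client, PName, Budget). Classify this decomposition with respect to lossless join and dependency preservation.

lossy but dependency-preserving

Lossless test (chase): Rows 1 and 2 agree on MgrID; apply MgrID→MName and equate their MName entries. Rows 1 and 2 agree on Budget; apply Budget→PName and equate their PName entries. No row becomes fully distinguished — the join is lossy.
Dependency preservation: every FD's attributes lie within a single fragment, so each can be enforced locally — preserved.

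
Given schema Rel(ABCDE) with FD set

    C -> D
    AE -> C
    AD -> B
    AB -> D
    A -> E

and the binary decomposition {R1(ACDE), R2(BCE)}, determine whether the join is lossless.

Common attributes: R1 ∩ R2 = {CE}.
Closure of {CE}: C → D applies, adding D. So (CE)⁺ = {CDE}.
The closure contains neither all of R1 = {ACDE} nor all of R2 = {BCE}, so the common attributes are not a superkey of either fragment. The join is lossy.

No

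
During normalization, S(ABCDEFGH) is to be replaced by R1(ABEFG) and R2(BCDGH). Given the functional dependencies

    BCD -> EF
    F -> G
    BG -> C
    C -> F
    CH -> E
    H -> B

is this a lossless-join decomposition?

No

Common attributes: R1 ∩ R2 = {BG}.
Closure of {BG}: BG → C applies, adding C; C → F applies, adding F. So (BG)⁺ = {BCFG}.
The closure contains neither all of R1 = {ABEFG} nor all of R2 = {BCDGH}, so the common attributes are not a superkey of either fragment. The join is lossy.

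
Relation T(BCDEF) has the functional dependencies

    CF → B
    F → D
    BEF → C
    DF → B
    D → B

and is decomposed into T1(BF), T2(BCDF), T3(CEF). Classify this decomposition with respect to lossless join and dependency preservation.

lossless and dependency-preserving

Lossless test (chase): Rows 2 and 3 agree on CF; apply CF→B and equate their B entries. Rows 1 and 2 agree on F; apply F→D and equate their D entries. Rows 1 and 3 agree on F; apply F→D and equate their D entries. Row 3 is now all distinguished symbols — the join is lossless.
Dependency preservation: BEF → C is not contained in any single fragment, but the restricted closure of its left-hand side across the fragments still reaches the right-hand side; the remaining FDs each lie inside some fragment. All dependencies are preserved.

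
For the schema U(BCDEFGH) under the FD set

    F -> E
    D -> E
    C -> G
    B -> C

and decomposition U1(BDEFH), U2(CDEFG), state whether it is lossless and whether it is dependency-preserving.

lossy and not dependency-preserving

Lossless test: (DEF)⁺ = {DEF}, which is a superkey of neither fragment — lossy.
Dependency preservation: the restricted closure of {B} across the fragments never reaches {C}, so B → C cannot be enforced without a join — not preserved.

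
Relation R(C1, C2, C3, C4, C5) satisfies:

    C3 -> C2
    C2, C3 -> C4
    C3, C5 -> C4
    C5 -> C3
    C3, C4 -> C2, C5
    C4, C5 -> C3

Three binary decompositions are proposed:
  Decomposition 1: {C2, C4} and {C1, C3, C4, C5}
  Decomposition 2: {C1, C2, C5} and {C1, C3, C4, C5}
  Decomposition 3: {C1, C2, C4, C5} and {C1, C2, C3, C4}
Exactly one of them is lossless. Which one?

Decomposition 2

Decomposition 1: common = {C4}, closure = {C4} → lossy.
Decomposition 2: common = {C1, C5}, closure = {C1, C2, C3, C4, C5} → lossless.
Decomposition 3: common = {C1, C2, C4}, closure = {C1, C2, C4} → lossy.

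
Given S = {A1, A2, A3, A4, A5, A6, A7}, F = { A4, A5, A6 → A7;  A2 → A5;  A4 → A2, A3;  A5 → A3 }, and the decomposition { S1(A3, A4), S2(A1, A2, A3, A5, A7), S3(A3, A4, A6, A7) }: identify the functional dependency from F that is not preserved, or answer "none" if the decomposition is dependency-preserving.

Check A4 → A2, A3: no single fragment contains all of {A2, A3, A4}, and the restricted closure of {A4} across the fragments never reaches {A2, A3}.
A4, A5, A6 → A7 is preserved.
A2 → A5 is preserved.
A5 → A3 is preserved.

A4 → A2, A3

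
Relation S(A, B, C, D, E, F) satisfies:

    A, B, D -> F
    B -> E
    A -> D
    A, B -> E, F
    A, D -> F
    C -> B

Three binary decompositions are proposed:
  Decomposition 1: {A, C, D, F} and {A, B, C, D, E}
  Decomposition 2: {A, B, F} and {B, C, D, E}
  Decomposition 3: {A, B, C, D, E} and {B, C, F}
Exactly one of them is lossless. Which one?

Decomposition 1: common = {A, C, D}, closure = {A, B, C, D, E, F} → lossless.
Decomposition 2: common = {B}, closure = {B, E} → lossy.
Decomposition 3: common = {B, C}, closure = {B, C, E} → lossy.

Decomposition 1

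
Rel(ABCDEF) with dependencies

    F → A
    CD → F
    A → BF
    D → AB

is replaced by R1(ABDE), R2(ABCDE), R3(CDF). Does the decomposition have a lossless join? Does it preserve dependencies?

lossless but not dependency-preserving

Lossless test (chase): Rows 2 and 3 agree on CD; apply CD→F and equate their F entries. Rows 1 and 2 agree on A; apply A→BF and equate their BF entries. Rows 1 and 3 agree on D; apply D→AB and equate their AB entries. Row 2 is now all distinguished symbols — the join is lossless.
Dependency preservation: the restricted closure of {F} across the fragments never reaches {A}, so F → A cannot be enforced without a join — not preserved.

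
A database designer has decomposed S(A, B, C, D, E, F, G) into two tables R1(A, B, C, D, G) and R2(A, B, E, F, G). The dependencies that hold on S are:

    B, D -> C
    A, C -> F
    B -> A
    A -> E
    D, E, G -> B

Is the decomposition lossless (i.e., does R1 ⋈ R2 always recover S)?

Common attributes: R1 ∩ R2 = {A, B, G}.
Closure of {A, B, G}: A → E applies, adding E. So (A, B, G)⁺ = {A, B, E, G}.
The closure contains neither all of R1 = {A, B, C, D, G} nor all of R2 = {A, B, E, F, G}, so the common attributes are not a superkey of either fragment. The join is lossy.

No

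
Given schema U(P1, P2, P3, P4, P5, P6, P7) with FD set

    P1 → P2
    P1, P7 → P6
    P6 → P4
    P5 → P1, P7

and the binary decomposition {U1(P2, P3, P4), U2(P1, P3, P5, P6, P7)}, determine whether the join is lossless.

Common attributes: U1 ∩ U2 = {P3}.
No dependency enlarges {P3}, so (P3)⁺ = {P3}.
The closure contains neither all of U1 = {P2, P3, P4} nor all of U2 = {P1, P3, P5, P6, P7}, so the common attributes are not a superkey of either fragment. The join is lossy.

No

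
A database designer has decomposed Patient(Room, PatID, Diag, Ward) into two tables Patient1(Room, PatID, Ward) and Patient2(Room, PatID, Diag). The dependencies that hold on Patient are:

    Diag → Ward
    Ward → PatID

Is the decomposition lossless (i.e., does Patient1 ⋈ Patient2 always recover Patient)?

No

Common attributes: Patient1 ∩ Patient2 = {Room, PatID}.
No dependency enlarges {Room, PatID}, so (Room, PatID)⁺ = {Room, PatID}.
The closure contains neither all of Patient1 = {Room, PatID, Ward} nor all of Patient2 = {Room, PatID, Diag}, so the common attributes are not a superkey of either fragment. The join is lossy.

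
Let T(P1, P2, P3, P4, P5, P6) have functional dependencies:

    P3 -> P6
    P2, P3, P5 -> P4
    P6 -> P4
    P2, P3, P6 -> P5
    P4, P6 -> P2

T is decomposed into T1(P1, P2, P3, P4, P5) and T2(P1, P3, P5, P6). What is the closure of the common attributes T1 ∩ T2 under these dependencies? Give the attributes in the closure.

P1, P2, P3, P4, P5, P6

T1 ∩ T2 = {P1, P3, P5}.
P3 → P6 applies, adding P6
P6 → P4 applies, adding P4
P4, P6 → P2 applies, adding P2
Closure: {P1, P2, P3, P4, P5, P6}.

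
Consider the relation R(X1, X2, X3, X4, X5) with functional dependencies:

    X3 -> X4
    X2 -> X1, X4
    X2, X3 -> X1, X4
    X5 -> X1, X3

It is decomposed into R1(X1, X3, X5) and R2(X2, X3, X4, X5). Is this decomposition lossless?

Yes

Common attributes: R1 ∩ R2 = {X3, X5}.
Closure of {X3, X5}: X3 → X4 applies, adding X4; X5 → X1, X3 applies, adding X1. So (X3, X5)⁺ = {X1, X3, X4, X5}.
This closure contains every attribute of R1, so R1 ∩ R2 → R1. The join is lossless.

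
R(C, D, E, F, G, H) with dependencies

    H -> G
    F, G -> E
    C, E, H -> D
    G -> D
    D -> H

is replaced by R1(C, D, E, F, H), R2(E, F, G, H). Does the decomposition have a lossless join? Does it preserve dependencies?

Lossless test: (E, F, H)⁺ = {D, E, F, G, H}, which contains all of one fragment — lossless.
Dependency preservation: G → D is not contained in any single fragment, but the restricted closure of its left-hand side across the fragments still reaches the right-hand side; the remaining FDs each lie inside some fragment. All dependencies are preserved.

lossless and dependency-preserving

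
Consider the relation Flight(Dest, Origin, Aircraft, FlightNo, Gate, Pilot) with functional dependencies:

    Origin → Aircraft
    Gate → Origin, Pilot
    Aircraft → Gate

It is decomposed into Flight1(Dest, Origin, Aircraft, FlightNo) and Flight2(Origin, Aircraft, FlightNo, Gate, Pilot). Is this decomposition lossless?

Yes

Common attributes: Flight1 ∩ Flight2 = {Origin, Aircraft, FlightNo}.
Closure of {Origin, Aircraft, FlightNo}: Aircraft → Gate applies, adding Gate; Gate → Origin, Pilot applies, adding Pilot. So (Origin, Aircraft, FlightNo)⁺ = {Origin, Aircraft, FlightNo, Gate, Pilot}.
This closure contains every attribute of Flight2, so Flight1 ∩ Flight2 → Flight2. The join is lossless.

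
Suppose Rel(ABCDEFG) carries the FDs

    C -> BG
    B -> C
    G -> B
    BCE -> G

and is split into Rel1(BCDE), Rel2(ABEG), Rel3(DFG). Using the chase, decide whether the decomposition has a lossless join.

Chase test. Columns are ABCDEFG; row i has aⱼ where attribute j ∈ Reli, else bᵢⱼ.
Initial tableau (one row per fragment):
  row 1: b11 a2 a3 a4 a5 b16 b17
  row 2: a1 a2 b23 b24 a5 b26 a7
  row 3: b31 b32 b33 a4 b35 a6 a7
Rows 1 and 2 agree on B; apply B→C and equate their C entries.
Rows 2 and 3 agree on G; apply G→B and equate their B entries.
Rows 1 and 2 agree on BCE; apply BCE→G and equate their G entries.
Rows 1 and 3 agree on B; apply B→C and equate their C entries.
No row becomes fully distinguished — the join is lossy.

No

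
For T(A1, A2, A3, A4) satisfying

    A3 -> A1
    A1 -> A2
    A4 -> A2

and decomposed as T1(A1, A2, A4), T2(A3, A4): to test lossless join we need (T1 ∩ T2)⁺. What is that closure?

A2, A4

T1 ∩ T2 = {A4}.
A4 → A2 applies, adding A2
Closure: {A2, A4}.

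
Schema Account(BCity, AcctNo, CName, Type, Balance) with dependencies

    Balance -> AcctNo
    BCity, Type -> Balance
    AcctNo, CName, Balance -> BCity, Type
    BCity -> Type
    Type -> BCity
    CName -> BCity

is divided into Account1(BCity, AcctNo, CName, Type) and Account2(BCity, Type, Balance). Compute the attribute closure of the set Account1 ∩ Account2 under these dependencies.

Account1 ∩ Account2 = {BCity, Type}.
BCity, Type → Balance applies, adding Balance
Balance → AcctNo applies, adding AcctNo
Closure: {BCity, AcctNo, Type, Balance}.

BCity, AcctNo, Type, Balance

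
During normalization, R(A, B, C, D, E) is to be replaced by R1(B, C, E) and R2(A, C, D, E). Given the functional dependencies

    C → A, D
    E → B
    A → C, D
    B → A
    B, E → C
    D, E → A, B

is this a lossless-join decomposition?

Yes

Common attributes: R1 ∩ R2 = {C, E}.
Closure of {C, E}: C → A, D applies, adding A, D; E → B applies, adding B. So (C, E)⁺ = {A, B, C, D, E}.
This closure contains every attribute of R1, so R1 ∩ R2 → R1. The join is lossless.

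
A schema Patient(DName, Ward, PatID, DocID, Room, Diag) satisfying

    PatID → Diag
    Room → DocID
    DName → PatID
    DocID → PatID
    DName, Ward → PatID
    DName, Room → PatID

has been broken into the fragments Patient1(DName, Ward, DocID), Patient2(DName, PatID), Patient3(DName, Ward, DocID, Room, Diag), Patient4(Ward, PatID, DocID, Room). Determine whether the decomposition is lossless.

Chase test. Columns are DName, Ward, PatID, DocID, Room, Diag; row i has aⱼ where attribute j ∈ Patienti, else bᵢⱼ.
Initial tableau (one row per fragment):
  row 1: a1 a2 b13 a4 b15 b16
  row 2: a1 b22 a3 b24 b25 b26
  row 3: a1 a2 b33 a4 a5 a6
  row 4: b41 a2 a3 a4 a5 b46
Rows 2 and 4 agree on PatID; apply PatID→Diag and equate their Diag entries.
Rows 1 and 2 agree on DName; apply DName→PatID and equate their PatID entries.
Rows 1 and 3 agree on DName; apply DName→PatID and equate their PatID entries.
Rows 1 and 2 agree on PatID; apply PatID→Diag and equate their Diag entries.
Rows 1 and 3 agree on PatID; apply PatID→Diag and equate their Diag entries.
Row 3 is now all distinguished symbols — the join is lossless.

Yes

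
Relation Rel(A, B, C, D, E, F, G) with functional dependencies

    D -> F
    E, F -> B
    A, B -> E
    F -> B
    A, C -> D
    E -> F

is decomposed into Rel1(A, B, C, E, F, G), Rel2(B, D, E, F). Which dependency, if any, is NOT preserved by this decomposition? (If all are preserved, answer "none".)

A, C -> D

Check A, C → D: no single fragment contains all of {A, C, D}, and the restricted closure of {A, C} across the fragments never reaches {D}.
D → F is preserved.
E, F → B is preserved.
A, B → E is preserved.
F → B is preserved.
E → F is preserved.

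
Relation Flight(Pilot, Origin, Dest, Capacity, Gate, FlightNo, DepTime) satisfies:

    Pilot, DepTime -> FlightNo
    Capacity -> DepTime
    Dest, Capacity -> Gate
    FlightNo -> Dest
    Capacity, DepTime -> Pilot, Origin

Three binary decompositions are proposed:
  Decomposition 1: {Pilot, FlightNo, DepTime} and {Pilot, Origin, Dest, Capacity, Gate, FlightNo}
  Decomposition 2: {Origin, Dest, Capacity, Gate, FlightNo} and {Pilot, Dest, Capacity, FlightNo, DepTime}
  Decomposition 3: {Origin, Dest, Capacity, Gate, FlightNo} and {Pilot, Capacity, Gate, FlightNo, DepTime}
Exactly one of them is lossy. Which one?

Decomposition 1

Decomposition 1: common = {Pilot, FlightNo}, closure = {Pilot, Dest, FlightNo} → lossy.
Decomposition 2: common = {Dest, Capacity, FlightNo}, closure = {Pilot, Origin, Dest, Capacity, Gate, FlightNo, DepTime} → lossless.
Decomposition 3: common = {Capacity, Gate, FlightNo}, closure = {Pilot, Origin, Dest, Capacity, Gate, FlightNo, DepTime} → lossless.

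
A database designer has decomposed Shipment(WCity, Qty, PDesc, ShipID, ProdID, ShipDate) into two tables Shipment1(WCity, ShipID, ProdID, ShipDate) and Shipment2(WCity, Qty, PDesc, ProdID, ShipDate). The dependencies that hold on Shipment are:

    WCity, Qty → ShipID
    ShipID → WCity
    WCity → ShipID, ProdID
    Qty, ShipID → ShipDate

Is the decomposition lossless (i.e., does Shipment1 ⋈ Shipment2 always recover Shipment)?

Yes

Common attributes: Shipment1 ∩ Shipment2 = {WCity, ProdID, ShipDate}.
Closure of {WCity, ProdID, ShipDate}: WCity → ShipID, ProdID applies, adding ShipID. So (WCity, ProdID, ShipDate)⁺ = {WCity, ShipID, ProdID, ShipDate}.
This closure contains every attribute of Shipment1, so Shipment1 ∩ Shipment2 → Shipment1. The join is lossless.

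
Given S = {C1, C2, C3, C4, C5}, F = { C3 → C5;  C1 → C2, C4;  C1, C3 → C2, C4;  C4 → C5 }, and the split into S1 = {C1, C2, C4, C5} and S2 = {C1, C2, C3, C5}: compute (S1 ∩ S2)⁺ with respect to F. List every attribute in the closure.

S1 ∩ S2 = {C1, C2, C5}.
C1 → C2, C4 applies, adding C4
Closure: {C1, C2, C4, C5}.

C1, C2, C4, C5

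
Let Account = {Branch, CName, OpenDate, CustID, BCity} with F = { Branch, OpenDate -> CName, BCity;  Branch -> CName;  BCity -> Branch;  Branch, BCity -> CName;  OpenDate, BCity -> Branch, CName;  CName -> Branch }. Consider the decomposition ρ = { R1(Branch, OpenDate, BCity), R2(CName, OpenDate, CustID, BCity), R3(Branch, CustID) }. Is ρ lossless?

Yes

Chase test. Columns are Branch, CName, OpenDate, CustID, BCity; row i has aⱼ where attribute j ∈ Ri, else bᵢⱼ.
Initial tableau (one row per fragment):
  row 1: a1 b12 a3 b14 a5
  row 2: b21 a2 a3 a4 a5
  row 3: a1 b32 b33 a4 b35
Rows 1 and 3 agree on Branch; apply Branch→CName and equate their CName entries.
Rows 1 and 2 agree on BCity; apply BCity→Branch and equate their Branch entries.
Rows 1 and 2 agree on Branch, BCity; apply Branch, BCity→CName and equate their CName entries.
Row 2 is now all distinguished symbols — the join is lossless.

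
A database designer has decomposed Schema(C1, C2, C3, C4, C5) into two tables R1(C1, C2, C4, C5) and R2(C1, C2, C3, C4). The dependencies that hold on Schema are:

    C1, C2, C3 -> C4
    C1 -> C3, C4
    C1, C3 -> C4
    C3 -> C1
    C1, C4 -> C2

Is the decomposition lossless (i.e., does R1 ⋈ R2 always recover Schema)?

Common attributes: R1 ∩ R2 = {C1, C2, C4}.
Closure of {C1, C2, C4}: C1 → C3, C4 applies, adding C3. So (C1, C2, C4)⁺ = {C1, C2, C3, C4}.
This closure contains every attribute of R2, so R1 ∩ R2 → R2. The join is lossless.

Yes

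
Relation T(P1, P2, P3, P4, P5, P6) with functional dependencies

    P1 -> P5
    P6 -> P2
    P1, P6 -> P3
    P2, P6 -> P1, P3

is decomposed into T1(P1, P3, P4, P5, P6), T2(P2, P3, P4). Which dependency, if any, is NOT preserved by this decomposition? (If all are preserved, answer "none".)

Check P6 → P2: no single fragment contains all of {P2, P6}, and the restricted closure of {P6} across the fragments never reaches {P2}.
P1 → P5 is preserved.
P1, P6 → P3 is preserved.
P2, P6 → P1, P3 is preserved.

P6 -> P2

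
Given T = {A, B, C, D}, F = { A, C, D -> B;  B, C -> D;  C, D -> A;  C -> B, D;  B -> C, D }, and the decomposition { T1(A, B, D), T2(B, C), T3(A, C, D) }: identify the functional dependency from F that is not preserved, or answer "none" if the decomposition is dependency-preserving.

none

A, C, D → B: restricted closure across fragments reaches B.
B, C → D: restricted closure across fragments reaches D.
C, D → A lies within T3.
C → B, D: restricted closure across fragments reaches B, D.
B → C, D: restricted closure across fragments reaches C, D.
Every dependency is enforceable on the fragments, so the decomposition is dependency-preserving.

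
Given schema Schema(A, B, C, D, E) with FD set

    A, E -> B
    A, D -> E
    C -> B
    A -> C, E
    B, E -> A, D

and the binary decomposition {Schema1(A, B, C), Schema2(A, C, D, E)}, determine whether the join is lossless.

Common attributes: Schema1 ∩ Schema2 = {A, C}.
Closure of {A, C}: C → B applies, adding B; A → C, E applies, adding E; B, E → A, D applies, adding D. So (A, C)⁺ = {A, B, C, D, E}.
This closure contains every attribute of Schema1, so Schema1 ∩ Schema2 → Schema1. The join is lossless.

Yes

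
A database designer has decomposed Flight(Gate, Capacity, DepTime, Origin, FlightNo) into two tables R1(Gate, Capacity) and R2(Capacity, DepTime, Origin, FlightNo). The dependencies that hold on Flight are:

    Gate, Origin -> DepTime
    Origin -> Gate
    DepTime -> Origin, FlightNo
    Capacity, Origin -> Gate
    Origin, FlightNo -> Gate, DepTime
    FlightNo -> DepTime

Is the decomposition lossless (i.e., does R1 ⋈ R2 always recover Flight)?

Common attributes: R1 ∩ R2 = {Capacity}.
No dependency enlarges {Capacity}, so (Capacity)⁺ = {Capacity}.
The closure contains neither all of R1 = {Gate, Capacity} nor all of R2 = {Capacity, DepTime, Origin, FlightNo}, so the common attributes are not a superkey of either fragment. The join is lossy.

No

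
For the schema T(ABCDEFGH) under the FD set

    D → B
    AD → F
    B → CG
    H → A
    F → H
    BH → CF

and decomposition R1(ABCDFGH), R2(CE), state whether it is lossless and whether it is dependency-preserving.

Lossless test: (C)⁺ = {C}, which is a superkey of neither fragment — lossy.
Dependency preservation: every FD's attributes lie within a single fragment, so each can be enforced locally — preserved.

lossy but dependency-preserving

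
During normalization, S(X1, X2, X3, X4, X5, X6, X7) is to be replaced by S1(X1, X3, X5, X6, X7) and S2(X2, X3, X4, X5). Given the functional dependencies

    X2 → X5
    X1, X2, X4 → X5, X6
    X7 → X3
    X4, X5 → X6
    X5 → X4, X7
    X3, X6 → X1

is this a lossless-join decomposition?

Common attributes: S1 ∩ S2 = {X3, X5}.
Closure of {X3, X5}: X5 → X4, X7 applies, adding X4, X7; X4, X5 → X6 applies, adding X6; X3, X6 → X1 applies, adding X1. So (X3, X5)⁺ = {X1, X3, X4, X5, X6, X7}.
This closure contains every attribute of S1, so S1 ∩ S2 → S1. The join is lossless.

Yes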